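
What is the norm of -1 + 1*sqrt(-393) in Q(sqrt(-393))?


N(a + b*sqrt(d)) = a^2 - d*b^2
= (-1)^2 - (-393)*(1)^2
= 1 + 393
= 394

394


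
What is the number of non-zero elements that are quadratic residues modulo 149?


For prime p, the number of non-zero quadratic residues is (p-1)/2.
= (149-1)/2
= 74

74


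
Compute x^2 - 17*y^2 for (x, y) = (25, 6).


x^2 - d*y^2
= 25^2 - 17*6^2
= 625 - 612
= 13

13


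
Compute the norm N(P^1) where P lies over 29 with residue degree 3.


N(P^a) = p^(a*f)
= 29^(1*3)
= 29^3
= 24389

24389


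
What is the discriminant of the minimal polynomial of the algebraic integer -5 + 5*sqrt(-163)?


The element -5 + 5*sqrt(-163) has minimal polynomial:
x^2 + 10*x + 4100
Discriminant = (10)^2 - 4*(4100)
= 100 - 16400
= -16300

-16300


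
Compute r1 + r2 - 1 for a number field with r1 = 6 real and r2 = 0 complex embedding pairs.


By Dirichlet's unit theorem:
rank = r1 + r2 - 1
= 6 + 0 - 1
= 5

5


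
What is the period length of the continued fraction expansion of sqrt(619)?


Run the CF algorithm for sqrt(619).
a_0 = floor(sqrt(619)) = 24; set m_0=0, q_0=1.
Recurrence: m' = q*a - m,  q' = (d - m'^2)/q,  a' = floor((a_0 + m')/q').
  step 1: m=24, q=43, a=1
  step 2: m=19, q=6, a=7
  step 3: m=23, q=15, a=3
  step 4: m=22, q=9, a=5
  step 5: m=23, q=10, a=4
  step 6: m=17, q=33, a=1
  step 7: m=16, q=11, a=3
  step 8: m=17, q=30, a=1
  step 9: m=13, q=15, a=2
  step 10: m=17, q=22, a=1
  step 11: m=5, q=27, a=1
  step 12: m=22, q=5, a=9
  step 13: m=23, q=18, a=2
  step 14: m=13, q=25, a=1
  step 15: m=12, q=19, a=1
  step 16: m=7, q=30, a=1
  step 17: m=23, q=3, a=15
  step 18: m=22, q=45, a=1
  step 19: m=23, q=2, a=23
  step 20: m=23, q=45, a=1
  step 21: m=22, q=3, a=15
  step 22: m=23, q=30, a=1
  step 23: m=7, q=19, a=1
  step 24: m=12, q=25, a=1
  step 25: m=13, q=18, a=2
  step 26: m=23, q=5, a=9
  step 27: m=22, q=27, a=1
  step 28: m=5, q=22, a=1
  step 29: m=17, q=15, a=2
  step 30: m=13, q=30, a=1
  step 31: m=17, q=11, a=3
  step 32: m=16, q=33, a=1
  step 33: m=17, q=10, a=4
  step 34: m=23, q=9, a=5
  step 35: m=22, q=15, a=3
  step 36: m=23, q=6, a=7
  step 37: m=19, q=43, a=1
  step 38: m=24, q=1, a=48
a_38 = 2*a_0 = 48, so the period closes here.
sqrt(619) = [24; 1, 7, 3, 5, 4, 1, 3, 1, 2, 1, 1, 9, 2, 1, 1, 1, 15, 1, 23, 1, 15, 1, 1, 1, 2, 9, 1, 1, 2, 1, 3, 1, 4, 5, 3, 7, 1, 48]
Period length = 38

38


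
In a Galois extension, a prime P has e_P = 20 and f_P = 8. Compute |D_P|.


|D_P| = e * f
= 20 * 8
= 160

160


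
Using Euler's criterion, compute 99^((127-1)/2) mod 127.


p = 127 is prime and the exponent is (p-1)/2 = 63, so by Euler's criterion 99^63 = (99/127) = +1 or -1 mod 127.
Compute by square-and-multiply:
  63 = 32 + 16 + 8 + 4 + 2 + 1 (binary 111111)
  Repeated squaring mod 127: 99^1 = 99, 99^2 = 22, 99^4 = 103, 99^8 = 68, 99^16 = 52, 99^32 = 37
  99^63 = 99^32 * 99^16 * 99^8 * 99^4 * 99^2 * 99^1 = 37 * 52 * 68 * 103 * 22 * 99 mod 127
    37 * 52 = 1924 = 19 mod 127
    19 * 68 = 1292 = 22 mod 127
    22 * 103 = 2266 = 107 mod 127
    107 * 22 = 2354 = 68 mod 127
    68 * 99 = 6732 = 1 mod 127
  99^63 = 1 mod 127
Result 1: 99 is a quadratic residue mod 127.
99^63 mod 127 = 1

1


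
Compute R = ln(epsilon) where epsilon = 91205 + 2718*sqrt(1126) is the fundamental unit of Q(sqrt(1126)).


epsilon = 91205 + 2718*sqrt(1126)
= 182410.0000
R = ln(182410.0000)
= 12.1140

12.1140


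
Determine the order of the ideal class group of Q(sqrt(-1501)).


K = Q(sqrt(-1501)). d mod 4 = 3, so D = disc(K) = 4d = -6004
h(K) equals the number of primitive reduced positive-definite forms (a, b, c) = a*x^2 + b*x*y + c*y^2 with b^2 - 4ac = D,
where reduced means |b| <= a <= c, with b >= 0 whenever |b| = a or a = c, and primitive means gcd(a, b, c) = 1.
Reduced forces 3a^2 <= |D| = 6004, so 1 <= a <= 44; b must have the parity of D, and c = (b^2 - D)/(4a) must be an integer >= a.
Enumerate a = 1..44, b in [-a, a]:
  a=1: (1, 0, 1501)  [1]
  a=2: (2, 2, 751)  [1]
  a=3..4: none
  a=5: (5, -4, 301), (5, 4, 301)  [2]
  a=6: none
  a=7: (7, -4, 215), (7, 4, 215)  [2]
  a=8..9: none
  a=10: (10, -6, 151), (10, 6, 151)  [2]
  a=11..13: none
  a=14: (14, -10, 109), (14, 10, 109)  [2]
  a=15..18: none
  a=19: (19, 0, 79)  [1]
  a=20..24: none
  a=25: (25, -14, 62), (25, 14, 62)  [2]
  a=26..28: none
  a=29: (29, -12, 53), (29, 12, 53)  [2]
  a=30: none
  a=31: (31, -14, 50), (31, 14, 50)  [2]
  a=32..34: none
  a=35: (35, -24, 47), (35, -4, 43), (35, 4, 43), (35, 24, 47)  [4]
  a=36: none
  a=37: (37, -8, 41), (37, 8, 41)  [2]
  a=38: (38, 38, 49)  [1]
  a=39..44: none
Total reduced forms: 1 + 1 + 2 + 2 + 2 + 2 + 1 + 2 + 2 + 2 + 4 + 2 + 1 = 24
h = 24

24


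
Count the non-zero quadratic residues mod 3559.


For prime p, the number of non-zero quadratic residues is (p-1)/2.
= (3559-1)/2
= 1779

1779


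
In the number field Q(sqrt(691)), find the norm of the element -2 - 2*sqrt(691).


N(a + b*sqrt(d)) = a^2 - d*b^2
= (-2)^2 - (691)*(-2)^2
= 4 - 2764
= -2760

-2760


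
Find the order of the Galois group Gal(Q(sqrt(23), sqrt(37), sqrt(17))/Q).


The 3 square roots of distinct primes are multiplicatively independent over Q,
so [K:Q] = 2^3 and Gal(K/Q) is isomorphic to (Z/2Z)^3.
|Gal| = 2^3 = 8

8


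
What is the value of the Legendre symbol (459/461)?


p = 461 is prime, so compute (459/461) with the reciprocity algorithm (Jacobi-symbol steps: pull out 2s via (2/n), flip via reciprocity, reduce):
  reciprocity: (459/461) -> +(461/459)
  reduce: (2/459)
  pull out 2: (2/459) = -1  (since 459 mod 8 = 3)
  (1/459) = 1
Product of signs = -1
(459/461) = -1

-1


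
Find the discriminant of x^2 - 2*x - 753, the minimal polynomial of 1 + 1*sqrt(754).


The element 1 + 1*sqrt(754) has minimal polynomial:
x^2 - 2*x - 753
Discriminant = (-2)^2 - 4*(-753)
= 4 + 3012
= 3016

3016


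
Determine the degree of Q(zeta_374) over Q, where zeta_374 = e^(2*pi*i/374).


The degree equals Euler's totient phi(374).
374 = 2 * 11 * 17
phi(374) = 160

160


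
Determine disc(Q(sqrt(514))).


For K = Q(sqrt(d)) with d squarefree: disc(K) = d if d = 1 mod 4, and disc(K) = 4d if d = 2 or 3 mod 4.
Here d = 514, and d mod 4 = 2.
d = 2 mod 4, not 1 (O_K = Z[sqrt(d)]), so disc(K) = 4d = 4 * (514) = 2056

2056


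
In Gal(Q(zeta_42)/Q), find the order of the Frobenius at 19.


The Frobenius at p in Gal(Q(zeta_n)/Q) = (Z/nZ)* is the class of p, so its order is ord_42(19), the smallest k >= 1 with 19^k = 1 mod 42.
n = 42 = 2 * 3 * 7, phi(42) = 12; the order divides phi(n).
Divisors of 12: 1, 2, 3, 4, 6, 12
Repeated squaring mod 42: 19^1 = 19, 19^2 = 25, 19^4 = 37, 19^8 = 25
Test divisors in increasing order:
  k=1: 19^1 = 19 mod 42
  k=2: 19^2 = 25 mod 42
  k=3: 19^3 = 25 * 19 = 13 mod 42
  k=4: 19^4 = 37 mod 42
  k=6: 19^6 = 37 * 25 = 1 mod 42  <- first divisor giving 1
Order = 6

6


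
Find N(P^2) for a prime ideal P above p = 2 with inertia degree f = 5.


N(P^a) = p^(a*f)
= 2^(2*5)
= 2^10
= 1024

1024


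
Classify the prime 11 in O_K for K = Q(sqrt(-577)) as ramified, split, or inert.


K = Q(sqrt(-577)). Since d mod 4 = 3, disc(K) = -2308.
Check p | disc: -2308 mod 11 = 2.
p does not divide disc. Compute Legendre symbol (d/p):
6^((11-1)/2) mod 11 = -1
(d/p) = -1, so p is inert: (p) stays prime with e=1, f=2, g=1.
Therefore p is inert.

inert


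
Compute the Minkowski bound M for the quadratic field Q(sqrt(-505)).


d = -505, d mod 4 = 3, so disc(K) = 4d = -2020; |disc(K)| = 2020
Imaginary quadratic field, so n = 2, s = r2 = 1, r1 = 0
M = (n!/n^n) * (4/pi)^s * sqrt(|disc(K)|) = (2!/2^2) * (4/pi)^1 * sqrt(2020)
= 0.5 * 1.273240 * 44.944410
= 28.6125

28.6125


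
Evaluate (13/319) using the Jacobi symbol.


Compute (13/319) via quadratic reciprocity:
  reciprocity: (13/319) -> +(319/13)
  reduce: (7/13)
  reciprocity: (7/13) -> +(13/7)
  reduce: (6/7)
  pull out 2: (2/7) = +1  (since 7 mod 8 = 7)
  reciprocity: (3/7) -> -(7/3)
  reduce: (1/3)
  (1/3) = 1
Product of signs = -1

-1


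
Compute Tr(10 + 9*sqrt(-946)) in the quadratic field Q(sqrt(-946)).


Tr(a + b*sqrt(d)) = (a + b*sqrt(d)) + (a - b*sqrt(d)) = 2a
= 2 * (10)
= 20

20


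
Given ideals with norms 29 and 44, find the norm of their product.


N(IJ) = N(I) * N(J)
= 29 * 44
= 1276

1276


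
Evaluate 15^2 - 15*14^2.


x^2 - d*y^2
= 15^2 - 15*14^2
= 225 - 2940
= -2715

-2715


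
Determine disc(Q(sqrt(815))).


For K = Q(sqrt(d)) with d squarefree: disc(K) = d if d = 1 mod 4, and disc(K) = 4d if d = 2 or 3 mod 4.
Here d = 815, and d mod 4 = 3.
d = 3 mod 4, not 1 (O_K = Z[sqrt(d)]), so disc(K) = 4d = 4 * (815) = 3260

3260


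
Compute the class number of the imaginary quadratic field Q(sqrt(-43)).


K = Q(sqrt(-43)). d mod 4 = 1, so D = disc(K) = d = -43
h(K) equals the number of primitive reduced positive-definite forms (a, b, c) = a*x^2 + b*x*y + c*y^2 with b^2 - 4ac = D,
where reduced means |b| <= a <= c, with b >= 0 whenever |b| = a or a = c, and primitive means gcd(a, b, c) = 1.
Reduced forces 3a^2 <= |D| = 43, so 1 <= a <= 3; b must have the parity of D, and c = (b^2 - D)/(4a) must be an integer >= a.
Enumerate a = 1..3, b in [-a, a]:
  a=1: (1, 1, 11)  [1]
  a=2..3: none
Total reduced forms: 1
h = 1

1


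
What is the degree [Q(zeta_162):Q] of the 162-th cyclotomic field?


The degree equals Euler's totient phi(162).
162 = 2 * 3^4
phi(162) = 54

54


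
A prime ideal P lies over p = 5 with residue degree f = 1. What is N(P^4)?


N(P^a) = p^(a*f)
= 5^(4*1)
= 5^4
= 625

625


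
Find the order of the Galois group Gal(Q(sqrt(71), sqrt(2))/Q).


The 2 square roots of distinct primes are multiplicatively independent over Q,
so [K:Q] = 2^2 and Gal(K/Q) is isomorphic to (Z/2Z)^2.
|Gal| = 2^2 = 4

4


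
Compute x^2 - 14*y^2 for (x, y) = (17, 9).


x^2 - d*y^2
= 17^2 - 14*9^2
= 289 - 1134
= -845

-845


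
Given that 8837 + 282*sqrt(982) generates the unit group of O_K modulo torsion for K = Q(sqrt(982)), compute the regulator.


epsilon = 8837 + 282*sqrt(982)
= 17673.9999
R = ln(17673.9999)
= 9.7798

9.7798


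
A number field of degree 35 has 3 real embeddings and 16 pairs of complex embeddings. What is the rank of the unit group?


By Dirichlet's unit theorem:
rank = r1 + r2 - 1
= 3 + 16 - 1
= 18

18


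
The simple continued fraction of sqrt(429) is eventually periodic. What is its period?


Run the CF algorithm for sqrt(429).
a_0 = floor(sqrt(429)) = 20; set m_0=0, q_0=1.
Recurrence: m' = q*a - m,  q' = (d - m'^2)/q,  a' = floor((a_0 + m')/q').
  step 1: m=20, q=29, a=1
  step 2: m=9, q=12, a=2
  step 3: m=15, q=17, a=2
  step 4: m=19, q=4, a=9
  step 5: m=17, q=35, a=1
  step 6: m=18, q=3, a=12
  step 7: m=18, q=35, a=1
  step 8: m=17, q=4, a=9
  step 9: m=19, q=17, a=2
  step 10: m=15, q=12, a=2
  step 11: m=9, q=29, a=1
  step 12: m=20, q=1, a=40
a_12 = 2*a_0 = 40, so the period closes here.
sqrt(429) = [20; 1, 2, 2, 9, 1, 12, 1, 9, 2, 2, 1, 40]
Period length = 12

12


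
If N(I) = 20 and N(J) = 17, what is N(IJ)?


N(IJ) = N(I) * N(J)
= 20 * 17
= 340

340


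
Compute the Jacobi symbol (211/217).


Compute (211/217) via quadratic reciprocity:
  reciprocity: (211/217) -> +(217/211)
  reduce: (6/211)
  pull out 2: (2/211) = -1  (since 211 mod 8 = 3)
  reciprocity: (3/211) -> -(211/3)
  reduce: (1/3)
  (1/3) = 1
Product of signs = 1

1


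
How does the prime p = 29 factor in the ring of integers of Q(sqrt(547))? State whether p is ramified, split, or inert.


K = Q(sqrt(547)). Since d mod 4 = 3, disc(K) = 2188.
Check p | disc: 2188 mod 29 = 13.
p does not divide disc. Compute Legendre symbol (d/p):
25^((29-1)/2) mod 29 = 1
(d/p) = 1, so p splits: (p) = P*P' with e=1, f=1, g=2.
Therefore p is split.

split


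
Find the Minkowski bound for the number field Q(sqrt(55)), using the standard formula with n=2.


d = 55, d mod 4 = 3, so disc(K) = 4d = 220; |disc(K)| = 220
Real quadratic field, so n = 2, s = r2 = 0, r1 = 2
M = (n!/n^n) * (4/pi)^s * sqrt(|disc(K)|) = (2!/2^2) * (4/pi)^0 * sqrt(220)
= 0.5 * 1.000000 * 14.832397
= 7.4162

7.4162


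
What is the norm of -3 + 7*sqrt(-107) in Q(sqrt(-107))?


N(a + b*sqrt(d)) = a^2 - d*b^2
= (-3)^2 - (-107)*(7)^2
= 9 + 5243
= 5252

5252


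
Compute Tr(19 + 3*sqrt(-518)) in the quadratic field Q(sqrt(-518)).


Tr(a + b*sqrt(d)) = (a + b*sqrt(d)) + (a - b*sqrt(d)) = 2a
= 2 * (19)
= 38

38


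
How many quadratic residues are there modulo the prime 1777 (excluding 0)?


For prime p, the number of non-zero quadratic residues is (p-1)/2.
= (1777-1)/2
= 888

888


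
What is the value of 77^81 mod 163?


p = 163 is prime and the exponent is (p-1)/2 = 81, so by Euler's criterion 77^81 = (77/163) = +1 or -1 mod 163.
Compute by square-and-multiply:
  81 = 64 + 16 + 1 (binary 1010001)
  Repeated squaring mod 163: 77^1 = 77, 77^2 = 61, 77^4 = 135, 77^8 = 132, 77^16 = 146, 77^32 = 126, 77^64 = 65
  77^81 = 77^64 * 77^16 * 77^1 = 65 * 146 * 77 mod 163
    65 * 146 = 9490 = 36 mod 163
    36 * 77 = 2772 = 1 mod 163
  77^81 = 1 mod 163
Result 1: 77 is a quadratic residue mod 163.
77^81 mod 163 = 1

1


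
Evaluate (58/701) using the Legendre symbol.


p = 701 is prime, so compute (58/701) with the reciprocity algorithm (Jacobi-symbol steps: pull out 2s via (2/n), flip via reciprocity, reduce):
  pull out 2: (2/701) = -1  (since 701 mod 8 = 5)
  reciprocity: (29/701) -> +(701/29)
  reduce: (5/29)
  reciprocity: (5/29) -> +(29/5)
  reduce: (4/5)
  pull out 2: (2/5) = -1  (since 5 mod 8 = 5)
  pull out 2: (2/5) = -1  (since 5 mod 8 = 5)
  (1/5) = 1
Product of signs = -1
(58/701) = -1

-1


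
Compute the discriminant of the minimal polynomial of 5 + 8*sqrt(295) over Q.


The element 5 + 8*sqrt(295) has minimal polynomial:
x^2 - 10*x - 18855
Discriminant = (-10)^2 - 4*(-18855)
= 100 + 75420
= 75520

75520


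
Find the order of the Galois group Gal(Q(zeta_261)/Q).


|Gal(Q(zeta_261)/Q)| = phi(261)
= 168

168


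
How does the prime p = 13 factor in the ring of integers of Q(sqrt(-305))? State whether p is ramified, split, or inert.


K = Q(sqrt(-305)). Since d mod 4 = 3, disc(K) = -1220.
Check p | disc: -1220 mod 13 = 2.
p does not divide disc. Compute Legendre symbol (d/p):
7^((13-1)/2) mod 13 = -1
(d/p) = -1, so p is inert: (p) stays prime with e=1, f=2, g=1.
Therefore p is inert.

inert


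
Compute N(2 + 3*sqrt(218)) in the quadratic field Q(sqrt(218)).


N(a + b*sqrt(d)) = a^2 - d*b^2
= (2)^2 - (218)*(3)^2
= 4 - 1962
= -1958

-1958


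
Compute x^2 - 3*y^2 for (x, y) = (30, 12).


x^2 - d*y^2
= 30^2 - 3*12^2
= 900 - 432
= 468

468


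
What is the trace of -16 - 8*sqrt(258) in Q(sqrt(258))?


Tr(a + b*sqrt(d)) = (a + b*sqrt(d)) + (a - b*sqrt(d)) = 2a
= 2 * (-16)
= -32

-32


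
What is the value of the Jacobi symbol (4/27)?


Compute (4/27) via quadratic reciprocity:
  pull out 2: (2/27) = -1  (since 27 mod 8 = 3)
  pull out 2: (2/27) = -1  (since 27 mod 8 = 3)
  (1/27) = 1
Product of signs = 1

1


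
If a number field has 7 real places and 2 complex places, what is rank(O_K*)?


By Dirichlet's unit theorem:
rank = r1 + r2 - 1
= 7 + 2 - 1
= 8

8


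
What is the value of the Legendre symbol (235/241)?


p = 241 is prime, so compute (235/241) with the reciprocity algorithm (Jacobi-symbol steps: pull out 2s via (2/n), flip via reciprocity, reduce):
  reciprocity: (235/241) -> +(241/235)
  reduce: (6/235)
  pull out 2: (2/235) = -1  (since 235 mod 8 = 3)
  reciprocity: (3/235) -> -(235/3)
  reduce: (1/3)
  (1/3) = 1
Product of signs = 1
(235/241) = 1

1


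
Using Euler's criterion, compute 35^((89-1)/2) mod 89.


p = 89 is prime and the exponent is (p-1)/2 = 44, so by Euler's criterion 35^44 = (35/89) = +1 or -1 mod 89.
Compute by square-and-multiply:
  44 = 32 + 8 + 4 (binary 101100)
  Repeated squaring mod 89: 35^1 = 35, 35^2 = 68, 35^4 = 85, 35^8 = 16, 35^16 = 78, 35^32 = 32
  35^44 = 35^32 * 35^8 * 35^4 = 32 * 16 * 85 mod 89
    32 * 16 = 512 = 67 mod 89
    67 * 85 = 5695 = 88 mod 89
  35^44 = 88 mod 89
Result 88 = p - 1 = -1 mod 89: 35 is a quadratic non-residue mod 89. As a residue in [0, p-1] the value is 88.
35^44 mod 89 = 88

88


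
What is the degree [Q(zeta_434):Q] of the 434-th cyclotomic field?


The degree equals Euler's totient phi(434).
434 = 2 * 7 * 31
phi(434) = 180

180


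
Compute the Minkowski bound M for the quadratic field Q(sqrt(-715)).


d = -715, d mod 4 = 1, so disc(K) = d = -715; |disc(K)| = 715
Imaginary quadratic field, so n = 2, s = r2 = 1, r1 = 0
M = (n!/n^n) * (4/pi)^s * sqrt(|disc(K)|) = (2!/2^2) * (4/pi)^1 * sqrt(715)
= 0.5 * 1.273240 * 26.739484
= 17.0229

17.0229


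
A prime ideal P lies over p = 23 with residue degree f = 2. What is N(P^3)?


N(P^a) = p^(a*f)
= 23^(3*2)
= 23^6
= 148035889

148035889


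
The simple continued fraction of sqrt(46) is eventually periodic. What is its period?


Run the CF algorithm for sqrt(46).
a_0 = floor(sqrt(46)) = 6; set m_0=0, q_0=1.
Recurrence: m' = q*a - m,  q' = (d - m'^2)/q,  a' = floor((a_0 + m')/q').
  step 1: m=6, q=10, a=1
  step 2: m=4, q=3, a=3
  step 3: m=5, q=7, a=1
  step 4: m=2, q=6, a=1
  step 5: m=4, q=5, a=2
  step 6: m=6, q=2, a=6
  step 7: m=6, q=5, a=2
  step 8: m=4, q=6, a=1
  step 9: m=2, q=7, a=1
  step 10: m=5, q=3, a=3
  step 11: m=4, q=10, a=1
  step 12: m=6, q=1, a=12
a_12 = 2*a_0 = 12, so the period closes here.
sqrt(46) = [6; 1, 3, 1, 1, 2, 6, 2, 1, 1, 3, 1, 12]
Period length = 12

12


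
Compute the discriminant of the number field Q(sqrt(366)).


For K = Q(sqrt(d)) with d squarefree: disc(K) = d if d = 1 mod 4, and disc(K) = 4d if d = 2 or 3 mod 4.
Here d = 366, and d mod 4 = 2.
d = 2 mod 4, not 1 (O_K = Z[sqrt(d)]), so disc(K) = 4d = 4 * (366) = 1464

1464


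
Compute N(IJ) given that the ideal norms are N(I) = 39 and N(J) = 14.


N(IJ) = N(I) * N(J)
= 39 * 14
= 546

546


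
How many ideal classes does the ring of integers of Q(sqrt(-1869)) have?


K = Q(sqrt(-1869)). d mod 4 = 3, so D = disc(K) = 4d = -7476
h(K) equals the number of primitive reduced positive-definite forms (a, b, c) = a*x^2 + b*x*y + c*y^2 with b^2 - 4ac = D,
where reduced means |b| <= a <= c, with b >= 0 whenever |b| = a or a = c, and primitive means gcd(a, b, c) = 1.
Reduced forces 3a^2 <= |D| = 7476, so 1 <= a <= 49; b must have the parity of D, and c = (b^2 - D)/(4a) must be an integer >= a.
Enumerate a = 1..49, b in [-a, a]:
  a=1: (1, 0, 1869)  [1]
  a=2: (2, 2, 935)  [1]
  a=3: (3, 0, 623)  [1]
  a=4: none
  a=5: (5, -2, 374), (5, 2, 374)  [2]
  a=6: (6, 6, 313)  [1]
  a=7: (7, 0, 267)  [1]
  a=8..9: none
  a=10: (10, -2, 187), (10, 2, 187)  [2]
  a=11: (11, -2, 170), (11, 2, 170)  [2]
  a=12: none
  a=13: (13, -8, 145), (13, 8, 145)  [2]
  a=14: (14, 14, 137)  [1]
  a=15: (15, -12, 127), (15, 12, 127)  [2]
  a=16: none
  a=17: (17, -2, 110), (17, 2, 110)  [2]
  a=18..20: none
  a=21: (21, 0, 89)  [1]
  a=22: (22, -2, 85), (22, 2, 85)  [2]
  a=23..24: none
  a=25: (25, -18, 78), (25, 18, 78)  [2]
  a=26: (26, -18, 75), (26, 18, 75)  [2]
  a=27..28: none
  a=29: (29, -8, 65), (29, 8, 65)  [2]
  a=30: (30, -18, 65), (30, 18, 65)  [2]
  a=31..32: none
  a=33: (33, -24, 61), (33, 24, 61)  [2]
  a=34: (34, -2, 55), (34, 2, 55)  [2]
  a=35: (35, -28, 59), (35, 28, 59)  [2]
  a=36..38: none
  a=39: (39, -18, 50), (39, 18, 50)  [2]
  a=40..41: none
  a=42: (42, 42, 55)  [1]
  a=43: (43, -36, 51), (43, 36, 51)  [2]
  a=44..49: none
Total reduced forms: 1 + 1 + 1 + 2 + 1 + 1 + 2 + 2 + 2 + 1 + 2 + 2 + 1 + 2 + 2 + 2 + 2 + 2 + 2 + 2 + 2 + 2 + 1 + 2 = 40
h = 40

40


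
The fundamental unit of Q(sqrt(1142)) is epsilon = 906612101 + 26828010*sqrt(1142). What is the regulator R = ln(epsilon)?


epsilon = 906612101 + 26828010*sqrt(1142)
= 1.8132e+09
R = ln(1.8132e+09)
= 21.3184

21.3184


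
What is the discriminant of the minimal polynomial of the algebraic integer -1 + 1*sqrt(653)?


The element -1 + 1*sqrt(653) has minimal polynomial:
x^2 + 2*x - 652
Discriminant = (2)^2 - 4*(-652)
= 4 + 2608
= 2612

2612


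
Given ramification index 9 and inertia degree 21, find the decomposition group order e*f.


|D_P| = e * f
= 9 * 21
= 189

189


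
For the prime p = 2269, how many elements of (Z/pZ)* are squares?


For prime p, the number of non-zero quadratic residues is (p-1)/2.
= (2269-1)/2
= 1134

1134


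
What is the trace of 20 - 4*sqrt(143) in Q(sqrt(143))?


Tr(a + b*sqrt(d)) = (a + b*sqrt(d)) + (a - b*sqrt(d)) = 2a
= 2 * (20)
= 40

40


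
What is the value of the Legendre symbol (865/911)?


p = 911 is prime, so compute (865/911) with the reciprocity algorithm (Jacobi-symbol steps: pull out 2s via (2/n), flip via reciprocity, reduce):
  reciprocity: (865/911) -> +(911/865)
  reduce: (46/865)
  pull out 2: (2/865) = +1  (since 865 mod 8 = 1)
  reciprocity: (23/865) -> +(865/23)
  reduce: (14/23)
  pull out 2: (2/23) = +1  (since 23 mod 8 = 7)
  reciprocity: (7/23) -> -(23/7)
  reduce: (2/7)
  pull out 2: (2/7) = +1  (since 7 mod 8 = 7)
  (1/7) = 1
Product of signs = -1
(865/911) = -1

-1


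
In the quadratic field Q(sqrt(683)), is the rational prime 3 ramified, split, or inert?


K = Q(sqrt(683)). Since d mod 4 = 3, disc(K) = 2732.
Check p | disc: 2732 mod 3 = 2.
p does not divide disc. Compute Legendre symbol (d/p):
2^((3-1)/2) mod 3 = -1
(d/p) = -1, so p is inert: (p) stays prime with e=1, f=2, g=1.
Therefore p is inert.

inert


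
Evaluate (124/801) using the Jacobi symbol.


Compute (124/801) via quadratic reciprocity:
  pull out 2: (2/801) = +1  (since 801 mod 8 = 1)
  pull out 2: (2/801) = +1  (since 801 mod 8 = 1)
  reciprocity: (31/801) -> +(801/31)
  reduce: (26/31)
  pull out 2: (2/31) = +1  (since 31 mod 8 = 7)
  reciprocity: (13/31) -> +(31/13)
  reduce: (5/13)
  reciprocity: (5/13) -> +(13/5)
  reduce: (3/5)
  reciprocity: (3/5) -> +(5/3)
  reduce: (2/3)
  pull out 2: (2/3) = -1  (since 3 mod 8 = 3)
  (1/3) = 1
Product of signs = -1

-1


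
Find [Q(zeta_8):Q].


The degree equals Euler's totient phi(8).
8 = 2^3
phi(8) = 4

4


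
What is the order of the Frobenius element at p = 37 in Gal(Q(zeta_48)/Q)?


The Frobenius at p in Gal(Q(zeta_n)/Q) = (Z/nZ)* is the class of p, so its order is ord_48(37), the smallest k >= 1 with 37^k = 1 mod 48.
n = 48 = 2^4 * 3, phi(48) = 16; the order divides phi(n).
Divisors of 16: 1, 2, 4, 8, 16
Repeated squaring mod 48: 37^1 = 37, 37^2 = 25, 37^4 = 1, 37^8 = 1, 37^16 = 1
Test divisors in increasing order:
  k=1: 37^1 = 37 mod 48
  k=2: 37^2 = 25 mod 48
  k=4: 37^4 = 1 mod 48  <- first divisor giving 1
Order = 4

4


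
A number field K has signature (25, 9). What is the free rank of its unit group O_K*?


By Dirichlet's unit theorem:
rank = r1 + r2 - 1
= 25 + 9 - 1
= 33

33


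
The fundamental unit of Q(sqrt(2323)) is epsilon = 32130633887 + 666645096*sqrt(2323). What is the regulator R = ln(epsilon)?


epsilon = 32130633887 + 666645096*sqrt(2323)
= 6.4261e+10
R = ln(6.4261e+10)
= 24.8862

24.8862


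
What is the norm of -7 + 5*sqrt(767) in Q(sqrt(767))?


N(a + b*sqrt(d)) = a^2 - d*b^2
= (-7)^2 - (767)*(5)^2
= 49 - 19175
= -19126

-19126


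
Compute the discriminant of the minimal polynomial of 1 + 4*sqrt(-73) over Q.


The element 1 + 4*sqrt(-73) has minimal polynomial:
x^2 - 2*x + 1169
Discriminant = (-2)^2 - 4*(1169)
= 4 - 4676
= -4672

-4672


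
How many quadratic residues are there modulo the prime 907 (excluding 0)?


For prime p, the number of non-zero quadratic residues is (p-1)/2.
= (907-1)/2
= 453

453


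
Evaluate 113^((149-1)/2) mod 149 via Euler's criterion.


p = 149 is prime and the exponent is (p-1)/2 = 74, so by Euler's criterion 113^74 = (113/149) = +1 or -1 mod 149.
Compute by square-and-multiply:
  74 = 64 + 8 + 2 (binary 1001010)
  Repeated squaring mod 149: 113^1 = 113, 113^2 = 104, 113^4 = 88, 113^8 = 145, 113^16 = 16, 113^32 = 107, 113^64 = 125
  113^74 = 113^64 * 113^8 * 113^2 = 125 * 145 * 104 mod 149
    125 * 145 = 18125 = 96 mod 149
    96 * 104 = 9984 = 1 mod 149
  113^74 = 1 mod 149
Result 1: 113 is a quadratic residue mod 149.
113^74 mod 149 = 1

1


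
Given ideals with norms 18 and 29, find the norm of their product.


N(IJ) = N(I) * N(J)
= 18 * 29
= 522

522


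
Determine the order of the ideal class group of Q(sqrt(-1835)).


K = Q(sqrt(-1835)). d mod 4 = 1, so D = disc(K) = d = -1835
h(K) equals the number of primitive reduced positive-definite forms (a, b, c) = a*x^2 + b*x*y + c*y^2 with b^2 - 4ac = D,
where reduced means |b| <= a <= c, with b >= 0 whenever |b| = a or a = c, and primitive means gcd(a, b, c) = 1.
Reduced forces 3a^2 <= |D| = 1835, so 1 <= a <= 24; b must have the parity of D, and c = (b^2 - D)/(4a) must be an integer >= a.
Enumerate a = 1..24, b in [-a, a]:
  a=1: (1, 1, 459)  [1]
  a=2: none
  a=3: (3, -1, 153), (3, 1, 153)  [2]
  a=4: none
  a=5: (5, 5, 93)  [1]
  a=6..8: none
  a=9: (9, -1, 51), (9, 1, 51)  [2]
  a=10..14: none
  a=15: (15, -5, 31), (15, 5, 31)  [2]
  a=16: none
  a=17: (17, -1, 27), (17, 1, 27)  [2]
  a=18..24: none
Total reduced forms: 1 + 2 + 1 + 2 + 2 + 2 = 10
h = 10

10


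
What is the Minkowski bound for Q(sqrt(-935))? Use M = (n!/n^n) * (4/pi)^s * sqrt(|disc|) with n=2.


d = -935, d mod 4 = 1, so disc(K) = d = -935; |disc(K)| = 935
Imaginary quadratic field, so n = 2, s = r2 = 1, r1 = 0
M = (n!/n^n) * (4/pi)^s * sqrt(|disc(K)|) = (2!/2^2) * (4/pi)^1 * sqrt(935)
= 0.5 * 1.273240 * 30.577770
= 19.4664

19.4664


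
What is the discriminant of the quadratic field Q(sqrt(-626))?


For K = Q(sqrt(d)) with d squarefree: disc(K) = d if d = 1 mod 4, and disc(K) = 4d if d = 2 or 3 mod 4.
Here d = -626, and d mod 4 = 2.
d = 2 mod 4, not 1 (O_K = Z[sqrt(d)]), so disc(K) = 4d = 4 * (-626) = -2504

-2504


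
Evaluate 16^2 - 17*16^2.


x^2 - d*y^2
= 16^2 - 17*16^2
= 256 - 4352
= -4096

-4096


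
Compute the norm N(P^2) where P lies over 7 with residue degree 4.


N(P^a) = p^(a*f)
= 7^(2*4)
= 7^8
= 5764801

5764801


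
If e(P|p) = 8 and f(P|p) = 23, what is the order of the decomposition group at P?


|D_P| = e * f
= 8 * 23
= 184

184


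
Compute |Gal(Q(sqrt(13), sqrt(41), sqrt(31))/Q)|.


The 3 square roots of distinct primes are multiplicatively independent over Q,
so [K:Q] = 2^3 and Gal(K/Q) is isomorphic to (Z/2Z)^3.
|Gal| = 2^3 = 8

8


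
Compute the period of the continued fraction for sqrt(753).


Run the CF algorithm for sqrt(753).
a_0 = floor(sqrt(753)) = 27; set m_0=0, q_0=1.
Recurrence: m' = q*a - m,  q' = (d - m'^2)/q,  a' = floor((a_0 + m')/q').
  step 1: m=27, q=24, a=2
  step 2: m=21, q=13, a=3
  step 3: m=18, q=33, a=1
  step 4: m=15, q=16, a=2
  step 5: m=17, q=29, a=1
  step 6: m=12, q=21, a=1
  step 7: m=9, q=32, a=1
  step 8: m=23, q=7, a=7
  step 9: m=26, q=11, a=4
  step 10: m=18, q=39, a=1
  step 11: m=21, q=8, a=6
  step 12: m=27, q=3, a=18
  step 13: m=27, q=8, a=6
  step 14: m=21, q=39, a=1
  step 15: m=18, q=11, a=4
  step 16: m=26, q=7, a=7
  step 17: m=23, q=32, a=1
  step 18: m=9, q=21, a=1
  step 19: m=12, q=29, a=1
  step 20: m=17, q=16, a=2
  step 21: m=15, q=33, a=1
  step 22: m=18, q=13, a=3
  step 23: m=21, q=24, a=2
  step 24: m=27, q=1, a=54
a_24 = 2*a_0 = 54, so the period closes here.
sqrt(753) = [27; 2, 3, 1, 2, 1, 1, 1, 7, 4, 1, 6, 18, 6, 1, 4, 7, 1, 1, 1, 2, 1, 3, 2, 54]
Period length = 24

24


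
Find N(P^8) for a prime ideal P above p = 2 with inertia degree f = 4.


N(P^a) = p^(a*f)
= 2^(8*4)
= 2^32
= 4294967296

4294967296


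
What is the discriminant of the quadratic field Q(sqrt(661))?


For K = Q(sqrt(d)) with d squarefree: disc(K) = d if d = 1 mod 4, and disc(K) = 4d if d = 2 or 3 mod 4.
Here d = 661, and d mod 4 = 1.
d = 1 mod 4 (O_K = Z[(1+sqrt(d))/2]), so disc(K) = d = 661

661


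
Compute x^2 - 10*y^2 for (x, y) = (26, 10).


x^2 - d*y^2
= 26^2 - 10*10^2
= 676 - 1000
= -324

-324


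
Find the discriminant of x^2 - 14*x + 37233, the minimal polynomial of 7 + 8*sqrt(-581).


The element 7 + 8*sqrt(-581) has minimal polynomial:
x^2 - 14*x + 37233
Discriminant = (-14)^2 - 4*(37233)
= 196 - 148932
= -148736

-148736


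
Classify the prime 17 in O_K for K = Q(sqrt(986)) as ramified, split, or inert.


K = Q(sqrt(986)). Since d mod 4 = 2, disc(K) = 3944.
Check p | disc: 3944 mod 17 = 0.
p divides disc, so p ramifies: (p) = P^2 with e=2, f=1, g=1.
Therefore p is ramified.

ramified


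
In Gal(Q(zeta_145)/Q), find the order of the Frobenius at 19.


The Frobenius at p in Gal(Q(zeta_n)/Q) = (Z/nZ)* is the class of p, so its order is ord_145(19), the smallest k >= 1 with 19^k = 1 mod 145.
n = 145 = 5 * 29, phi(145) = 112; the order divides phi(n).
Divisors of 112: 1, 2, 4, 7, 8, 14, 16, 28, 56, 112
Repeated squaring mod 145: 19^1 = 19, 19^2 = 71, 19^4 = 111, 19^8 = 141, 19^16 = 16, 19^32 = 111, 19^64 = 141
Test divisors in increasing order:
  k=1: 19^1 = 19 mod 145
  k=2: 19^2 = 71 mod 145
  k=4: 19^4 = 111 mod 145
  k=7: 19^7 = 111 * 71 * 19 = 99 mod 145
  k=8: 19^8 = 141 mod 145
  k=14: 19^14 = 141 * 111 * 71 = 86 mod 145
  k=16: 19^16 = 16 mod 145
  k=28: 19^28 = 16 * 141 * 111 = 1 mod 145  <- first divisor giving 1
Order = 28

28


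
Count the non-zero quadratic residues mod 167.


For prime p, the number of non-zero quadratic residues is (p-1)/2.
= (167-1)/2
= 83

83


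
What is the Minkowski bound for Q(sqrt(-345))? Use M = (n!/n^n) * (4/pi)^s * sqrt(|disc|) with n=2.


d = -345, d mod 4 = 3, so disc(K) = 4d = -1380; |disc(K)| = 1380
Imaginary quadratic field, so n = 2, s = r2 = 1, r1 = 0
M = (n!/n^n) * (4/pi)^s * sqrt(|disc(K)|) = (2!/2^2) * (4/pi)^1 * sqrt(1380)
= 0.5 * 1.273240 * 37.148351
= 23.6494

23.6494


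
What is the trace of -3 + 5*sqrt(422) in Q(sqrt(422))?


Tr(a + b*sqrt(d)) = (a + b*sqrt(d)) + (a - b*sqrt(d)) = 2a
= 2 * (-3)
= -6

-6


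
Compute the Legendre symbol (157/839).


p = 839 is prime, so compute (157/839) with the reciprocity algorithm (Jacobi-symbol steps: pull out 2s via (2/n), flip via reciprocity, reduce):
  reciprocity: (157/839) -> +(839/157)
  reduce: (54/157)
  pull out 2: (2/157) = -1  (since 157 mod 8 = 5)
  reciprocity: (27/157) -> +(157/27)
  reduce: (22/27)
  pull out 2: (2/27) = -1  (since 27 mod 8 = 3)
  reciprocity: (11/27) -> -(27/11)
  reduce: (5/11)
  reciprocity: (5/11) -> +(11/5)
  reduce: (1/5)
  (1/5) = 1
Product of signs = -1
(157/839) = -1

-1


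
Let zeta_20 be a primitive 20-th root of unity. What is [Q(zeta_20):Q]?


The degree equals Euler's totient phi(20).
20 = 2^2 * 5
phi(20) = 8

8


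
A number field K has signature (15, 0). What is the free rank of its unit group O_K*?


By Dirichlet's unit theorem:
rank = r1 + r2 - 1
= 15 + 0 - 1
= 14

14


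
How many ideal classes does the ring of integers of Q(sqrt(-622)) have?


K = Q(sqrt(-622)). d mod 4 = 2, so D = disc(K) = 4d = -2488
h(K) equals the number of primitive reduced positive-definite forms (a, b, c) = a*x^2 + b*x*y + c*y^2 with b^2 - 4ac = D,
where reduced means |b| <= a <= c, with b >= 0 whenever |b| = a or a = c, and primitive means gcd(a, b, c) = 1.
Reduced forces 3a^2 <= |D| = 2488, so 1 <= a <= 28; b must have the parity of D, and c = (b^2 - D)/(4a) must be an integer >= a.
Enumerate a = 1..28, b in [-a, a]:
  a=1: (1, 0, 622)  [1]
  a=2: (2, 0, 311)  [1]
  a=3..6: none
  a=7: (7, -2, 89), (7, 2, 89)  [2]
  a=8..10: none
  a=11: (11, -8, 58), (11, 8, 58)  [2]
  a=12..13: none
  a=14: (14, -12, 47), (14, 12, 47)  [2]
  a=15..18: none
  a=19: (19, -18, 37), (19, 18, 37)  [2]
  a=20..21: none
  a=22: (22, -8, 29), (22, 8, 29)  [2]
  a=23..28: none
Total reduced forms: 1 + 1 + 2 + 2 + 2 + 2 + 2 = 12
h = 12

12


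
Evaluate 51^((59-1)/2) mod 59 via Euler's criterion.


p = 59 is prime and the exponent is (p-1)/2 = 29, so by Euler's criterion 51^29 = (51/59) = +1 or -1 mod 59.
Compute by square-and-multiply:
  29 = 16 + 8 + 4 + 1 (binary 11101)
  Repeated squaring mod 59: 51^1 = 51, 51^2 = 5, 51^4 = 25, 51^8 = 35, 51^16 = 45
  51^29 = 51^16 * 51^8 * 51^4 * 51^1 = 45 * 35 * 25 * 51 mod 59
    45 * 35 = 1575 = 41 mod 59
    41 * 25 = 1025 = 22 mod 59
    22 * 51 = 1122 = 1 mod 59
  51^29 = 1 mod 59
Result 1: 51 is a quadratic residue mod 59.
51^29 mod 59 = 1

1


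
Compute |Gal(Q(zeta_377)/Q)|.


|Gal(Q(zeta_377)/Q)| = phi(377)
= 336

336


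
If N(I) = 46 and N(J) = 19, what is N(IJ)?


N(IJ) = N(I) * N(J)
= 46 * 19
= 874

874


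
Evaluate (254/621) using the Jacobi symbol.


Compute (254/621) via quadratic reciprocity:
  pull out 2: (2/621) = -1  (since 621 mod 8 = 5)
  reciprocity: (127/621) -> +(621/127)
  reduce: (113/127)
  reciprocity: (113/127) -> +(127/113)
  reduce: (14/113)
  pull out 2: (2/113) = +1  (since 113 mod 8 = 1)
  reciprocity: (7/113) -> +(113/7)
  reduce: (1/7)
  (1/7) = 1
Product of signs = -1

-1


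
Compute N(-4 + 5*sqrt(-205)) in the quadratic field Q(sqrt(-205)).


N(a + b*sqrt(d)) = a^2 - d*b^2
= (-4)^2 - (-205)*(5)^2
= 16 + 5125
= 5141

5141


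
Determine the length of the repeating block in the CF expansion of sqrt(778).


Run the CF algorithm for sqrt(778).
a_0 = floor(sqrt(778)) = 27; set m_0=0, q_0=1.
Recurrence: m' = q*a - m,  q' = (d - m'^2)/q,  a' = floor((a_0 + m')/q').
  step 1: m=27, q=49, a=1
  step 2: m=22, q=6, a=8
  step 3: m=26, q=17, a=3
  step 4: m=25, q=9, a=5
  step 5: m=20, q=42, a=1
  step 6: m=22, q=7, a=7
  step 7: m=27, q=7, a=7
  step 8: m=22, q=42, a=1
  step 9: m=20, q=9, a=5
  step 10: m=25, q=17, a=3
  step 11: m=26, q=6, a=8
  step 12: m=22, q=49, a=1
  step 13: m=27, q=1, a=54
a_13 = 2*a_0 = 54, so the period closes here.
sqrt(778) = [27; 1, 8, 3, 5, 1, 7, 7, 1, 5, 3, 8, 1, 54]
Period length = 13

13


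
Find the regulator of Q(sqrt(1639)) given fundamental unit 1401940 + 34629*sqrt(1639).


epsilon = 1401940 + 34629*sqrt(1639)
= 2.8039e+06
R = ln(2.8039e+06)
= 14.8465

14.8465


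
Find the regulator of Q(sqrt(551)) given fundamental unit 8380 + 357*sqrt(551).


epsilon = 8380 + 357*sqrt(551)
= 16759.9999
R = ln(16759.9999)
= 9.7268

9.7268


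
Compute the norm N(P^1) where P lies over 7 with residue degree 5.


N(P^a) = p^(a*f)
= 7^(1*5)
= 7^5
= 16807

16807


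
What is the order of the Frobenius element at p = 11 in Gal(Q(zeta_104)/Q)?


The Frobenius at p in Gal(Q(zeta_n)/Q) = (Z/nZ)* is the class of p, so its order is ord_104(11), the smallest k >= 1 with 11^k = 1 mod 104.
n = 104 = 2^3 * 13, phi(104) = 48; the order divides phi(n).
Divisors of 48: 1, 2, 3, 4, 6, 8, 12, 16, 24, 48
Repeated squaring mod 104: 11^1 = 11, 11^2 = 17, 11^4 = 81, 11^8 = 9, 11^16 = 81, 11^32 = 9
Test divisors in increasing order:
  k=1: 11^1 = 11 mod 104
  k=2: 11^2 = 17 mod 104
  k=3: 11^3 = 17 * 11 = 83 mod 104
  k=4: 11^4 = 81 mod 104
  k=6: 11^6 = 81 * 17 = 25 mod 104
  k=8: 11^8 = 9 mod 104
  k=12: 11^12 = 9 * 81 = 1 mod 104  <- first divisor giving 1
Order = 12

12


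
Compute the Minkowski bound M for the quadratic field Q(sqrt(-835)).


d = -835, d mod 4 = 1, so disc(K) = d = -835; |disc(K)| = 835
Imaginary quadratic field, so n = 2, s = r2 = 1, r1 = 0
M = (n!/n^n) * (4/pi)^s * sqrt(|disc(K)|) = (2!/2^2) * (4/pi)^1 * sqrt(835)
= 0.5 * 1.273240 * 28.896367
= 18.3960

18.3960


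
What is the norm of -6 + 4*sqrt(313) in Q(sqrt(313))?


N(a + b*sqrt(d)) = a^2 - d*b^2
= (-6)^2 - (313)*(4)^2
= 36 - 5008
= -4972

-4972


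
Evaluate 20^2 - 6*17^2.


x^2 - d*y^2
= 20^2 - 6*17^2
= 400 - 1734
= -1334

-1334


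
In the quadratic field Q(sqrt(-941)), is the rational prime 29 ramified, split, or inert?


K = Q(sqrt(-941)). Since d mod 4 = 3, disc(K) = -3764.
Check p | disc: -3764 mod 29 = 6.
p does not divide disc. Compute Legendre symbol (d/p):
16^((29-1)/2) mod 29 = 1
(d/p) = 1, so p splits: (p) = P*P' with e=1, f=1, g=2.
Therefore p is split.

split


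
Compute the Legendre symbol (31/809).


p = 809 is prime, so compute (31/809) with the reciprocity algorithm (Jacobi-symbol steps: pull out 2s via (2/n), flip via reciprocity, reduce):
  reciprocity: (31/809) -> +(809/31)
  reduce: (3/31)
  reciprocity: (3/31) -> -(31/3)
  reduce: (1/3)
  (1/3) = 1
Product of signs = -1
(31/809) = -1

-1


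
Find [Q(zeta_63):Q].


The degree equals Euler's totient phi(63).
63 = 3^2 * 7
phi(63) = 36

36


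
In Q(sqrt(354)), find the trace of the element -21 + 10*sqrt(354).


Tr(a + b*sqrt(d)) = (a + b*sqrt(d)) + (a - b*sqrt(d)) = 2a
= 2 * (-21)
= -42

-42


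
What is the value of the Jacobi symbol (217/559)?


Compute (217/559) via quadratic reciprocity:
  reciprocity: (217/559) -> +(559/217)
  reduce: (125/217)
  reciprocity: (125/217) -> +(217/125)
  reduce: (92/125)
  pull out 2: (2/125) = -1  (since 125 mod 8 = 5)
  pull out 2: (2/125) = -1  (since 125 mod 8 = 5)
  reciprocity: (23/125) -> +(125/23)
  reduce: (10/23)
  pull out 2: (2/23) = +1  (since 23 mod 8 = 7)
  reciprocity: (5/23) -> +(23/5)
  reduce: (3/5)
  reciprocity: (3/5) -> +(5/3)
  reduce: (2/3)
  pull out 2: (2/3) = -1  (since 3 mod 8 = 3)
  (1/3) = 1
Product of signs = -1

-1


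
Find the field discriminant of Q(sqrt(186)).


For K = Q(sqrt(d)) with d squarefree: disc(K) = d if d = 1 mod 4, and disc(K) = 4d if d = 2 or 3 mod 4.
Here d = 186, and d mod 4 = 2.
d = 2 mod 4, not 1 (O_K = Z[sqrt(d)]), so disc(K) = 4d = 4 * (186) = 744

744


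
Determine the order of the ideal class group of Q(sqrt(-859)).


K = Q(sqrt(-859)). d mod 4 = 1, so D = disc(K) = d = -859
h(K) equals the number of primitive reduced positive-definite forms (a, b, c) = a*x^2 + b*x*y + c*y^2 with b^2 - 4ac = D,
where reduced means |b| <= a <= c, with b >= 0 whenever |b| = a or a = c, and primitive means gcd(a, b, c) = 1.
Reduced forces 3a^2 <= |D| = 859, so 1 <= a <= 16; b must have the parity of D, and c = (b^2 - D)/(4a) must be an integer >= a.
Enumerate a = 1..16, b in [-a, a]:
  a=1: (1, 1, 215)  [1]
  a=2..4: none
  a=5: (5, -1, 43), (5, 1, 43)  [2]
  a=6: none
  a=7: (7, -3, 31), (7, 3, 31)  [2]
  a=8..12: none
  a=13: (13, -5, 17), (13, 5, 17)  [2]
  a=14..16: none
Total reduced forms: 1 + 2 + 2 + 2 = 7
h = 7

7


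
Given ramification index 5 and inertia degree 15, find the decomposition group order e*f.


|D_P| = e * f
= 5 * 15
= 75

75


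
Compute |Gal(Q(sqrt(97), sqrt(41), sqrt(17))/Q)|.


The 3 square roots of distinct primes are multiplicatively independent over Q,
so [K:Q] = 2^3 and Gal(K/Q) is isomorphic to (Z/2Z)^3.
|Gal| = 2^3 = 8

8


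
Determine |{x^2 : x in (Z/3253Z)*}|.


For prime p, the number of non-zero quadratic residues is (p-1)/2.
= (3253-1)/2
= 1626

1626


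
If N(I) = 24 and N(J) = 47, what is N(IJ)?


N(IJ) = N(I) * N(J)
= 24 * 47
= 1128

1128


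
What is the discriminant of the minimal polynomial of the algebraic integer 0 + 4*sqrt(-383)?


The element 0 + 4*sqrt(-383) has minimal polynomial:
x^2 + 0*x + 6128
Discriminant = (0)^2 - 4*(6128)
= 0 - 24512
= -24512

-24512


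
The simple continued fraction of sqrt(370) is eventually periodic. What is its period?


Run the CF algorithm for sqrt(370).
a_0 = floor(sqrt(370)) = 19; set m_0=0, q_0=1.
Recurrence: m' = q*a - m,  q' = (d - m'^2)/q,  a' = floor((a_0 + m')/q').
  step 1: m=19, q=9, a=4
  step 2: m=17, q=9, a=4
  step 3: m=19, q=1, a=38
a_3 = 2*a_0 = 38, so the period closes here.
sqrt(370) = [19; 4, 4, 38]
Period length = 3

3


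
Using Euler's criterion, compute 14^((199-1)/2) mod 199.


p = 199 is prime and the exponent is (p-1)/2 = 99, so by Euler's criterion 14^99 = (14/199) = +1 or -1 mod 199.
Compute by square-and-multiply:
  99 = 64 + 32 + 2 + 1 (binary 1100011)
  Repeated squaring mod 199: 14^1 = 14, 14^2 = 196, 14^4 = 9, 14^8 = 81, 14^16 = 193, 14^32 = 36, 14^64 = 102
  14^99 = 14^64 * 14^32 * 14^2 * 14^1 = 102 * 36 * 196 * 14 mod 199
    102 * 36 = 3672 = 90 mod 199
    90 * 196 = 17640 = 128 mod 199
    128 * 14 = 1792 = 1 mod 199
  14^99 = 1 mod 199
Result 1: 14 is a quadratic residue mod 199.
14^99 mod 199 = 1

1


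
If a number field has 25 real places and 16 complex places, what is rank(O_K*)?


By Dirichlet's unit theorem:
rank = r1 + r2 - 1
= 25 + 16 - 1
= 40

40
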